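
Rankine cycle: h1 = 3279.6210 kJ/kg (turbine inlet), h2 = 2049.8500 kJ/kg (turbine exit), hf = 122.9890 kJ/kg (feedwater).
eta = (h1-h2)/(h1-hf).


W = 1229.7710 kJ/kg
Q_in = 3156.6320 kJ/kg
eta = 0.3896 = 38.9583%

eta = 38.9583%


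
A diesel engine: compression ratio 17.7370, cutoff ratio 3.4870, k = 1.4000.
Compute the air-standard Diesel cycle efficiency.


r^(k-1) = 3.1590
rc^k = 5.7469
eta = 0.5684 = 56.8428%

56.8428%


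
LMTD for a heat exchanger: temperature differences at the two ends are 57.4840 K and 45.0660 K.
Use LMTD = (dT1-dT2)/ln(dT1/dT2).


dT1/dT2 = 1.2756
ln(dT1/dT2) = 0.2434
LMTD = 12.4180 / 0.2434 = 51.0234 K

51.0234 K


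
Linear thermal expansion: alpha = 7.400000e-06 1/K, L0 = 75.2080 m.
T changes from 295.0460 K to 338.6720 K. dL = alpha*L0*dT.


dT = 43.6260 K
dL = 7.400000e-06 * 75.2080 * 43.6260 = 0.024280 m
L_final = 75.232280 m

dL = 0.024280 m


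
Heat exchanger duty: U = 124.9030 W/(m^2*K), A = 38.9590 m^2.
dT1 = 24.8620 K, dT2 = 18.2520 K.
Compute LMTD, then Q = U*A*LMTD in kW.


LMTD = 21.3870 K
Q = 124.9030 * 38.9590 * 21.3870 = 104071.3243 W = 104.0713 kW

104.0713 kW


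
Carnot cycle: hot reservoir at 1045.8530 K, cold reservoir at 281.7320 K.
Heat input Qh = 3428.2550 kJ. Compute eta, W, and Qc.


eta = 1 - 281.7320/1045.8530 = 0.7306
W = 0.7306 * 3428.2550 = 2504.7513 kJ
Qc = 3428.2550 - 2504.7513 = 923.5037 kJ

eta = 73.0620%, W = 2504.7513 kJ, Qc = 923.5037 kJ


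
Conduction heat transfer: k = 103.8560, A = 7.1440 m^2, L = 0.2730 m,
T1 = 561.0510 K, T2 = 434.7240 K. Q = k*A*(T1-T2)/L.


dT = 126.3270 K
Q = 103.8560 * 7.1440 * 126.3270 / 0.2730 = 343325.9048 W

343325.9048 W


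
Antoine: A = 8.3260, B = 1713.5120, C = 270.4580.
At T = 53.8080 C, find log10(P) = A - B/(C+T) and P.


C+T = 324.2660
B/(C+T) = 5.2843
log10(P) = 8.3260 - 5.2843 = 3.0417
P = 10^3.0417 = 1100.8320 mmHg

1100.8320 mmHg


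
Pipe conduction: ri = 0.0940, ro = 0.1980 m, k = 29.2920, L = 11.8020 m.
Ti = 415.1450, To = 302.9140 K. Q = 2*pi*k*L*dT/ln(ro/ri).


dT = 112.2310 K
ln(ro/ri) = 0.7450
Q = 2*pi*29.2920*11.8020*112.2310 / 0.7450 = 327233.1115 W

327233.1115 W


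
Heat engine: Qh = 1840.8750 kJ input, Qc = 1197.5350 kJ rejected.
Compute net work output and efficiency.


W = 1840.8750 - 1197.5350 = 643.3400 kJ
eta = 643.3400 / 1840.8750 = 0.3495 = 34.9475%

W = 643.3400 kJ, eta = 34.9475%


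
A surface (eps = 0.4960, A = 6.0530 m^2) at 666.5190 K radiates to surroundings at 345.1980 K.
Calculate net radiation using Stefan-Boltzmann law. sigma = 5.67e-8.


T^4 = 1.9736e+11
Tsurr^4 = 1.4200e+10
Q = 0.4960 * 5.67e-8 * 6.0530 * 1.8316e+11 = 31178.6660 W

31178.6660 W


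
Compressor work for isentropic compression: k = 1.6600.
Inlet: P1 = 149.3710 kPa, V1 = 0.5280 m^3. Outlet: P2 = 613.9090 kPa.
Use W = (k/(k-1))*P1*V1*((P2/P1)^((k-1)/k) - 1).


(k-1)/k = 0.3976
(P2/P1)^exp = 1.7541
W = 2.5152 * 149.3710 * 0.5280 * (1.7541 - 1) = 149.5881 kJ

149.5881 kJ


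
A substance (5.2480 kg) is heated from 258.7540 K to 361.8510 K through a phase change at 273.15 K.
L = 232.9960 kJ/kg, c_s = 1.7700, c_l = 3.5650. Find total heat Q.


Q1 (sensible, solid) = 5.2480 * 1.7700 * 14.3960 = 133.7239 kJ
Q2 (latent) = 5.2480 * 232.9960 = 1222.7630 kJ
Q3 (sensible, liquid) = 5.2480 * 3.5650 * 88.7010 = 1659.5177 kJ
Q_total = 3016.0045 kJ

3016.0045 kJ


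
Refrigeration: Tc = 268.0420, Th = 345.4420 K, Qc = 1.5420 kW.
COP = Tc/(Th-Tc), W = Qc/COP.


COP = 268.0420 / 77.4000 = 3.4631
W = 1.5420 / 3.4631 = 0.4453 kW

COP = 3.4631, W = 0.4453 kW


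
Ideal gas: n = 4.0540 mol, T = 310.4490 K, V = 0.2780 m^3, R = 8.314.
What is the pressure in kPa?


P = nRT/V = 4.0540 * 8.314 * 310.4490 / 0.2780
= 10463.6699 / 0.2780 = 37639.1003 Pa = 37.6391 kPa

37.6391 kPa


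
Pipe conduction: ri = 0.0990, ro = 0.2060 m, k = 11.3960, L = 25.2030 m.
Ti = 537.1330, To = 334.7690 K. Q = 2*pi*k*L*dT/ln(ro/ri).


dT = 202.3640 K
ln(ro/ri) = 0.7328
Q = 2*pi*11.3960*25.2030*202.3640 / 0.7328 = 498377.2754 W

498377.2754 W


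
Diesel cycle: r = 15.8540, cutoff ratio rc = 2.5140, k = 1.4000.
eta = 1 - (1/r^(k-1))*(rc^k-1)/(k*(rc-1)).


r^(k-1) = 3.0203
rc^k = 3.6351
eta = 0.5884 = 58.8395%

58.8395%


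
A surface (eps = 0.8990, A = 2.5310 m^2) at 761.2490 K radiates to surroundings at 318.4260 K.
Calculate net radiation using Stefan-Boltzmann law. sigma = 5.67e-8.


T^4 = 3.3582e+11
Tsurr^4 = 1.0281e+10
Q = 0.8990 * 5.67e-8 * 2.5310 * 3.2554e+11 = 41998.9426 W

41998.9426 W


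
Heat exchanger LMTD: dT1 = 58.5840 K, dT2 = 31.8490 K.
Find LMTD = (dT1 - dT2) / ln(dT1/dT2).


dT1/dT2 = 1.8394
ln(dT1/dT2) = 0.6095
LMTD = 26.7350 / 0.6095 = 43.8670 K

43.8670 K


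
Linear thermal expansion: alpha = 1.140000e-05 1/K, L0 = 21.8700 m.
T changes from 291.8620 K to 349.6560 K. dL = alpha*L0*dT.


dT = 57.7940 K
dL = 1.140000e-05 * 21.8700 * 57.7940 = 0.014409 m
L_final = 21.884409 m

dL = 0.014409 m


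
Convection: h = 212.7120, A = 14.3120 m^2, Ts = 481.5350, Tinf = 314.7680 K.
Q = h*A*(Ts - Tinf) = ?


dT = 166.7670 K
Q = 212.7120 * 14.3120 * 166.7670 = 507694.4722 W

507694.4722 W


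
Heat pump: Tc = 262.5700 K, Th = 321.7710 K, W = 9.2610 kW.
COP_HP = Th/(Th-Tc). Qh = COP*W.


COP = 321.7710 / 59.2010 = 5.4352
Qh = 5.4352 * 9.2610 = 50.3357 kW

COP = 5.4352, Qh = 50.3357 kW


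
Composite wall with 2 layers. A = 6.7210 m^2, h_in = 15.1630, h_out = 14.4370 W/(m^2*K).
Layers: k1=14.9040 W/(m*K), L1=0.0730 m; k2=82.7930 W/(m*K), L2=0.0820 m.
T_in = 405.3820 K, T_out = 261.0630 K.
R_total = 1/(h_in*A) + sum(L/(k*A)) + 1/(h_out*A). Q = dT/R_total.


R_conv_in = 1/(15.1630*6.7210) = 0.0098
R_1 = 0.0730/(14.9040*6.7210) = 0.0007
R_2 = 0.0820/(82.7930*6.7210) = 0.0001
R_conv_out = 1/(14.4370*6.7210) = 0.0103
R_total = 0.0210 K/W
Q = 144.3190 / 0.0210 = 6874.0909 W

R_total = 0.0210 K/W, Q = 6874.0909 W


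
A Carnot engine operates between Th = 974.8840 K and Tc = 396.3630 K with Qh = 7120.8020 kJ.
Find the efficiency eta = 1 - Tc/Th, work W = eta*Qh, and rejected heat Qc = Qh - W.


eta = 1 - 396.3630/974.8840 = 0.5934
W = 0.5934 * 7120.8020 = 4225.6653 kJ
Qc = 7120.8020 - 4225.6653 = 2895.1367 kJ

eta = 59.3425%, W = 4225.6653 kJ, Qc = 2895.1367 kJ


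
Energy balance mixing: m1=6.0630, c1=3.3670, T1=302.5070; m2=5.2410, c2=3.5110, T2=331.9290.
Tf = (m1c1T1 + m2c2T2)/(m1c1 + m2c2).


num = 12283.2902
den = 38.8153
Tf = 316.4551 K

316.4551 K


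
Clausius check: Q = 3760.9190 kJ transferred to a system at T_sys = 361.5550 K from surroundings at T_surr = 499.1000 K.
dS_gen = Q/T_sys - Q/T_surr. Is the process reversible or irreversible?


dS_sys = 3760.9190/361.5550 = 10.4021 kJ/K
dS_surr = -3760.9190/499.1000 = -7.5354 kJ/K
dS_gen = 10.4021 - 7.5354 = 2.8667 kJ/K (irreversible)

dS_gen = 2.8667 kJ/K, irreversible


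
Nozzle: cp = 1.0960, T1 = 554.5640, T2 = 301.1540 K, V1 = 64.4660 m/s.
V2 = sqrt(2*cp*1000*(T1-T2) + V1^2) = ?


dT = 253.4100 K
2*cp*1000*dT = 555474.7200
V1^2 = 4155.8652
V2 = sqrt(559630.5852) = 748.0846 m/s

748.0846 m/s


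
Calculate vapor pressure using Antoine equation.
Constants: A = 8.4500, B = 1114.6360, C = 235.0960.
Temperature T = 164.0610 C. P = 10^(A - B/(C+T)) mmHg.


C+T = 399.1570
B/(C+T) = 2.7925
log10(P) = 8.4500 - 2.7925 = 5.6575
P = 10^5.6575 = 454490.5511 mmHg

454490.5511 mmHg


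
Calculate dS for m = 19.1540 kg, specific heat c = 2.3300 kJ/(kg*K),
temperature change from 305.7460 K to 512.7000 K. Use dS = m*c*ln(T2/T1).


T2/T1 = 1.6769
ln(T2/T1) = 0.5169
dS = 19.1540 * 2.3300 * 0.5169 = 23.0703 kJ/K

23.0703 kJ/K


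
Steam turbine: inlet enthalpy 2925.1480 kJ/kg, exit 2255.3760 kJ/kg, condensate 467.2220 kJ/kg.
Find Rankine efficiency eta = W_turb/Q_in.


W = 669.7720 kJ/kg
Q_in = 2457.9260 kJ/kg
eta = 0.2725 = 27.2495%

eta = 27.2495%


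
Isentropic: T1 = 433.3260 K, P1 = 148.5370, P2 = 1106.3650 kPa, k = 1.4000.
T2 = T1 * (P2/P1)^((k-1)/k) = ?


(k-1)/k = 0.2857
(P2/P1)^exp = 1.7748
T2 = 433.3260 * 1.7748 = 769.0876 K

769.0876 K


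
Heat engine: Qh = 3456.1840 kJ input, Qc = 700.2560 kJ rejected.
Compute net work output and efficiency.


W = 3456.1840 - 700.2560 = 2755.9280 kJ
eta = 2755.9280 / 3456.1840 = 0.7974 = 79.7390%

W = 2755.9280 kJ, eta = 79.7390%


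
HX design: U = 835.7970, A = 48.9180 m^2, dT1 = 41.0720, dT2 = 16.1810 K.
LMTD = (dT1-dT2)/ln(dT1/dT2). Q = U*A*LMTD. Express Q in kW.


LMTD = 26.7217 K
Q = 835.7970 * 48.9180 * 26.7217 = 1092531.9766 W = 1092.5320 kW

1092.5320 kW


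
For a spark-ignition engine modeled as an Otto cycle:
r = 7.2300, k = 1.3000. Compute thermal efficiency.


r^(k-1) = 1.8103
eta = 1 - 1/1.8103 = 0.4476 = 44.7594%

44.7594%


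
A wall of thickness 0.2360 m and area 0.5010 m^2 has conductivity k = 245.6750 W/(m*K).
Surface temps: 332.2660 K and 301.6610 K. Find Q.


dT = 30.6050 K
Q = 245.6750 * 0.5010 * 30.6050 / 0.2360 = 15961.6973 W

15961.6973 W


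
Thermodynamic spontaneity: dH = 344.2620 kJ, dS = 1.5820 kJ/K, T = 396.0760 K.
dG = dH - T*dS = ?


T*dS = 396.0760 * 1.5820 = 626.5922 kJ
dG = 344.2620 - 626.5922 = -282.3302 kJ (spontaneous)

dG = -282.3302 kJ, spontaneous


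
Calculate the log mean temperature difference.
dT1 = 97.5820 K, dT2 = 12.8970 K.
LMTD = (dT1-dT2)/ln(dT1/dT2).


dT1/dT2 = 7.5663
ln(dT1/dT2) = 2.0237
LMTD = 84.6850 / 2.0237 = 41.8467 K

41.8467 K


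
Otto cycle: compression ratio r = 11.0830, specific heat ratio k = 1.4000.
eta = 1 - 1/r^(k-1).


r^(k-1) = 2.6174
eta = 1 - 1/2.6174 = 0.6179 = 61.7935%

61.7935%


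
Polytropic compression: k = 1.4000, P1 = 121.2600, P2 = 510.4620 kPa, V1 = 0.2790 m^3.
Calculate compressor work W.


(k-1)/k = 0.2857
(P2/P1)^exp = 1.5078
W = 3.5000 * 121.2600 * 0.2790 * (1.5078 - 1) = 60.1338 kJ

60.1338 kJ


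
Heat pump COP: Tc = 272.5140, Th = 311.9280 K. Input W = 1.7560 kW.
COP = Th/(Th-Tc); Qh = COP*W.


COP = 311.9280 / 39.4140 = 7.9141
Qh = 7.9141 * 1.7560 = 13.8972 kW

COP = 7.9141, Qh = 13.8972 kW


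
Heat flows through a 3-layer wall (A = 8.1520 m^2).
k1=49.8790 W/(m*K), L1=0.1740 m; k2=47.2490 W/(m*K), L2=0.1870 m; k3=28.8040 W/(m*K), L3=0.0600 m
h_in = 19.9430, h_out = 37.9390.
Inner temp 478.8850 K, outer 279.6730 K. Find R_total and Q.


R_conv_in = 1/(19.9430*8.1520) = 0.0062
R_1 = 0.1740/(49.8790*8.1520) = 0.0004
R_2 = 0.1870/(47.2490*8.1520) = 0.0005
R_3 = 0.0600/(28.8040*8.1520) = 0.0003
R_conv_out = 1/(37.9390*8.1520) = 0.0032
R_total = 0.0106 K/W
Q = 199.2120 / 0.0106 = 18876.8046 W

R_total = 0.0106 K/W, Q = 18876.8046 W


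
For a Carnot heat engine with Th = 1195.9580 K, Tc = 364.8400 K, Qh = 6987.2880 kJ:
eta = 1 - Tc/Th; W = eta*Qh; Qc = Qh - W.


eta = 1 - 364.8400/1195.9580 = 0.6949
W = 0.6949 * 6987.2880 = 4855.7398 kJ
Qc = 6987.2880 - 4855.7398 = 2131.5482 kJ

eta = 69.4939%, W = 4855.7398 kJ, Qc = 2131.5482 kJ


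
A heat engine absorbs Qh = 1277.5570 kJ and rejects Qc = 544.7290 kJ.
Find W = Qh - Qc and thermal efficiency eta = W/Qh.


W = 1277.5570 - 544.7290 = 732.8280 kJ
eta = 732.8280 / 1277.5570 = 0.5736 = 57.3617%

W = 732.8280 kJ, eta = 57.3617%


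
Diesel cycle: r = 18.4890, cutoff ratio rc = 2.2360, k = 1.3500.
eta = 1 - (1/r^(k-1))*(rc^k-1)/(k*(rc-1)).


r^(k-1) = 2.7760
rc^k = 2.9634
eta = 0.5761 = 57.6131%

57.6131%


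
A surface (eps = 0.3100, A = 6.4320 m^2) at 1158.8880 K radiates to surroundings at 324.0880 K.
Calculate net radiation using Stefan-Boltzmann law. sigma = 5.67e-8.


T^4 = 1.8037e+12
Tsurr^4 = 1.1032e+10
Q = 0.3100 * 5.67e-8 * 6.4320 * 1.7927e+12 = 202671.2927 W

202671.2927 W


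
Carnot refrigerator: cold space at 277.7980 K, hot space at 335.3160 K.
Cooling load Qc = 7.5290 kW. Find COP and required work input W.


COP = 277.7980 / 57.5180 = 4.8298
W = 7.5290 / 4.8298 = 1.5589 kW

COP = 4.8298, W = 1.5589 kW


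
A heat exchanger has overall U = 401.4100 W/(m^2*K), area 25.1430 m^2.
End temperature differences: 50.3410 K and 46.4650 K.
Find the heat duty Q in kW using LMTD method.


LMTD = 48.3771 K
Q = 401.4100 * 25.1430 * 48.3771 = 488253.4578 W = 488.2535 kW

488.2535 kW


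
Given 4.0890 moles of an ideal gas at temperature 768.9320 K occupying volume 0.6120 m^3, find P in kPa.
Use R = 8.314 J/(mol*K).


P = nRT/V = 4.0890 * 8.314 * 768.9320 / 0.6120
= 26140.5707 / 0.6120 = 42713.3509 Pa = 42.7134 kPa

42.7134 kPa


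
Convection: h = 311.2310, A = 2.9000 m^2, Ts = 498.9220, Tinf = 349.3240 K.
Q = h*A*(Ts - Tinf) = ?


dT = 149.5980 K
Q = 311.2310 * 2.9000 * 149.5980 = 135022.6519 W

135022.6519 W


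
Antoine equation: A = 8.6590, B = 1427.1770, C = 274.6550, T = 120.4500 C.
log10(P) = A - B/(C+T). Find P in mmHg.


C+T = 395.1050
B/(C+T) = 3.6121
log10(P) = 8.6590 - 3.6121 = 5.0469
P = 10^5.0469 = 111391.9641 mmHg

111391.9641 mmHg


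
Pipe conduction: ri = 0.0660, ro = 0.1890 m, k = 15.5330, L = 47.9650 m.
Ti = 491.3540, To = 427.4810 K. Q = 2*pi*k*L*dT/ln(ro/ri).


dT = 63.8730 K
ln(ro/ri) = 1.0521
Q = 2*pi*15.5330*47.9650*63.8730 / 1.0521 = 284199.3911 W

284199.3911 W


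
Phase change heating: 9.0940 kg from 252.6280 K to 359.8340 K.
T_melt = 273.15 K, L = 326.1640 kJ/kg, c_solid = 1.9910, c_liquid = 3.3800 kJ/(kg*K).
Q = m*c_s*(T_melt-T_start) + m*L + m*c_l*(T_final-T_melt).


Q1 (sensible, solid) = 9.0940 * 1.9910 * 20.5220 = 371.5745 kJ
Q2 (latent) = 9.0940 * 326.1640 = 2966.1354 kJ
Q3 (sensible, liquid) = 9.0940 * 3.3800 * 86.6840 = 2664.4685 kJ
Q_total = 6002.1784 kJ

6002.1784 kJ


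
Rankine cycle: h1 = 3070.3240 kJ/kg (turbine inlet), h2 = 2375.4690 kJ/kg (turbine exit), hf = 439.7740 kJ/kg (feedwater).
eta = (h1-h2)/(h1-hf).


W = 694.8550 kJ/kg
Q_in = 2630.5500 kJ/kg
eta = 0.2641 = 26.4148%

eta = 26.4148%


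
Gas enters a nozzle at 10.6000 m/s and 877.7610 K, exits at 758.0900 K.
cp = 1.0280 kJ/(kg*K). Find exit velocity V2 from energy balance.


dT = 119.6710 K
2*cp*1000*dT = 246043.5760
V1^2 = 112.3600
V2 = sqrt(246155.9360) = 496.1410 m/s

496.1410 m/s


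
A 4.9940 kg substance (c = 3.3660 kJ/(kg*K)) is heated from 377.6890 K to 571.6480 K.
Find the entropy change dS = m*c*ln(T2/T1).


T2/T1 = 1.5135
ln(T2/T1) = 0.4145
dS = 4.9940 * 3.3660 * 0.4145 = 6.9669 kJ/K

6.9669 kJ/K


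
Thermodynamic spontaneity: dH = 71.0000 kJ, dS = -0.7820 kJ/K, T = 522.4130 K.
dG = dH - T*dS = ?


T*dS = 522.4130 * -0.7820 = -408.5270 kJ
dG = 71.0000 + 408.5270 = 479.5270 kJ (non-spontaneous)

dG = 479.5270 kJ, non-spontaneous


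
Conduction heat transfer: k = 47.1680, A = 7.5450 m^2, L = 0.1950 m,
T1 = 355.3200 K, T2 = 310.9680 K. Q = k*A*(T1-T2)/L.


dT = 44.3520 K
Q = 47.1680 * 7.5450 * 44.3520 / 0.1950 = 80944.1195 W

80944.1195 W


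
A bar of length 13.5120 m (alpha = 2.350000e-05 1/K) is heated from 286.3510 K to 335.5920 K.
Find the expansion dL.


dT = 49.2410 K
dL = 2.350000e-05 * 13.5120 * 49.2410 = 0.015636 m
L_final = 13.527636 m

dL = 0.015636 m


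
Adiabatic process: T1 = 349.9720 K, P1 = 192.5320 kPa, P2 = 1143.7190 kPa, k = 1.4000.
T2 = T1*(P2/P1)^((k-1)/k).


(k-1)/k = 0.2857
(P2/P1)^exp = 1.6638
T2 = 349.9720 * 1.6638 = 582.2690 K

582.2690 K


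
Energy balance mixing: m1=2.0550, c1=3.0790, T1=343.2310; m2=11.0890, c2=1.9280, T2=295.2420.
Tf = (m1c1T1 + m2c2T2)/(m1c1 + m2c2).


num = 8483.8945
den = 27.7069
Tf = 306.2011 K

306.2011 K


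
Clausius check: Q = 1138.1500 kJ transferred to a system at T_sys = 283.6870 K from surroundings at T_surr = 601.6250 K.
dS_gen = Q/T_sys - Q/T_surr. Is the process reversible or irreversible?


dS_sys = 1138.1500/283.6870 = 4.0120 kJ/K
dS_surr = -1138.1500/601.6250 = -1.8918 kJ/K
dS_gen = 4.0120 - 1.8918 = 2.1202 kJ/K (irreversible)

dS_gen = 2.1202 kJ/K, irreversible


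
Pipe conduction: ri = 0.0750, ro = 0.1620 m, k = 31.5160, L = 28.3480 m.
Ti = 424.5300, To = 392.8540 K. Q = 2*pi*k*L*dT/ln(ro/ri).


dT = 31.6760 K
ln(ro/ri) = 0.7701
Q = 2*pi*31.5160*28.3480*31.6760 / 0.7701 = 230893.6337 W

230893.6337 W


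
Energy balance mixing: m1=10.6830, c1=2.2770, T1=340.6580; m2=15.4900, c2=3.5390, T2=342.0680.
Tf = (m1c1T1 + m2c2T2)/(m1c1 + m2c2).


num = 27038.4342
den = 79.1443
Tf = 341.6346 K

341.6346 K


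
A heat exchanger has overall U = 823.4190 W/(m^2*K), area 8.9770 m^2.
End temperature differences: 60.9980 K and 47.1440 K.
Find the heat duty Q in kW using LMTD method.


LMTD = 53.7739 K
Q = 823.4190 * 8.9770 * 53.7739 = 397487.5781 W = 397.4876 kW

397.4876 kW


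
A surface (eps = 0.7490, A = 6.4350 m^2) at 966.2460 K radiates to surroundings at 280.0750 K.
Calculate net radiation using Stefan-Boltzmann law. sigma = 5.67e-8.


T^4 = 8.7167e+11
Tsurr^4 = 6.1531e+09
Q = 0.7490 * 5.67e-8 * 6.4350 * 8.6551e+11 = 236530.7909 W

236530.7909 W


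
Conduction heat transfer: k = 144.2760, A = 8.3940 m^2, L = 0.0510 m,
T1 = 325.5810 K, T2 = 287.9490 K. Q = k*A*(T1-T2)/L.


dT = 37.6320 K
Q = 144.2760 * 8.3940 * 37.6320 / 0.0510 = 893614.4483 W

893614.4483 W


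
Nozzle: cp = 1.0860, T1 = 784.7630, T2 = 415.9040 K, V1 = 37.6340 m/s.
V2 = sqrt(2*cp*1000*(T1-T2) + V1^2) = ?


dT = 368.8590 K
2*cp*1000*dT = 801161.7480
V1^2 = 1416.3180
V2 = sqrt(802578.0660) = 895.8672 m/s

895.8672 m/s


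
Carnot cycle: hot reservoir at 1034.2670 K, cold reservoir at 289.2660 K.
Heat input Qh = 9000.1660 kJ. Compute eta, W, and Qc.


eta = 1 - 289.2660/1034.2670 = 0.7203
W = 0.7203 * 9000.1660 = 6482.9804 kJ
Qc = 9000.1660 - 6482.9804 = 2517.1856 kJ

eta = 72.0318%, W = 6482.9804 kJ, Qc = 2517.1856 kJ


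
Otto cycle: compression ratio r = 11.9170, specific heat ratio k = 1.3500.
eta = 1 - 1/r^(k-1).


r^(k-1) = 2.3804
eta = 1 - 1/2.3804 = 0.5799 = 57.9911%

57.9911%


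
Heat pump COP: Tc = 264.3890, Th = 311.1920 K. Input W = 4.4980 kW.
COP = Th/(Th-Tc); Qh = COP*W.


COP = 311.1920 / 46.8030 = 6.6490
Qh = 6.6490 * 4.4980 = 29.9071 kW

COP = 6.6490, Qh = 29.9071 kW


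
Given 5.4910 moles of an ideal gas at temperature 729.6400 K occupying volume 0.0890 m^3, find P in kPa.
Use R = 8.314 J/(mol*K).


P = nRT/V = 5.4910 * 8.314 * 729.6400 / 0.0890
= 33309.6522 / 0.0890 = 374265.7555 Pa = 374.2658 kPa

374.2658 kPa


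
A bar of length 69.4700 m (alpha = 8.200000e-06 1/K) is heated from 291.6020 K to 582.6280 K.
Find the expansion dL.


dT = 291.0260 K
dL = 8.200000e-06 * 69.4700 * 291.0260 = 0.165784 m
L_final = 69.635784 m

dL = 0.165784 m


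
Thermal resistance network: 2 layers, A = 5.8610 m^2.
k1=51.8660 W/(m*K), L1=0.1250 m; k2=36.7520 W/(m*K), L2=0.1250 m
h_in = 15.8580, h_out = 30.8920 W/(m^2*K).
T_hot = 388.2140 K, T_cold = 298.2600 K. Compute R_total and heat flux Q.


R_conv_in = 1/(15.8580*5.8610) = 0.0108
R_1 = 0.1250/(51.8660*5.8610) = 0.0004
R_2 = 0.1250/(36.7520*5.8610) = 0.0006
R_conv_out = 1/(30.8920*5.8610) = 0.0055
R_total = 0.0173 K/W
Q = 89.9540 / 0.0173 = 5207.5405 W

R_total = 0.0173 K/W, Q = 5207.5405 W


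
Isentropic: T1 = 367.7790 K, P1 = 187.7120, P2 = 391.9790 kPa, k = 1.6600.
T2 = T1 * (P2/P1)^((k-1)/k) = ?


(k-1)/k = 0.3976
(P2/P1)^exp = 1.3401
T2 = 367.7790 * 1.3401 = 492.8613 K

492.8613 K


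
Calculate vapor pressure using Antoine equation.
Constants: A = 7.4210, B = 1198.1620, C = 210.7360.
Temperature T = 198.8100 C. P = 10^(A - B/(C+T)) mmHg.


C+T = 409.5460
B/(C+T) = 2.9256
log10(P) = 7.4210 - 2.9256 = 4.4954
P = 10^4.4954 = 31290.6156 mmHg

31290.6156 mmHg


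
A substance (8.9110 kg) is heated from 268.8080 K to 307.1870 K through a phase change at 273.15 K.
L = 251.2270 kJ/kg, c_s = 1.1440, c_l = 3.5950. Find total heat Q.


Q1 (sensible, solid) = 8.9110 * 1.1440 * 4.3420 = 44.2631 kJ
Q2 (latent) = 8.9110 * 251.2270 = 2238.6838 kJ
Q3 (sensible, liquid) = 8.9110 * 3.5950 * 34.0370 = 1090.3768 kJ
Q_total = 3373.3238 kJ

3373.3238 kJ


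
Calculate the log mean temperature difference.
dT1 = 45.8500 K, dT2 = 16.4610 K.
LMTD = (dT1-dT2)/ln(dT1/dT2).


dT1/dT2 = 2.7854
ln(dT1/dT2) = 1.0244
LMTD = 29.3890 / 1.0244 = 28.6895 K

28.6895 K


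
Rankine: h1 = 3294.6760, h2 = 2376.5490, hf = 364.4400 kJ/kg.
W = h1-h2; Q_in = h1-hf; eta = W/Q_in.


W = 918.1270 kJ/kg
Q_in = 2930.2360 kJ/kg
eta = 0.3133 = 31.3329%

eta = 31.3329%


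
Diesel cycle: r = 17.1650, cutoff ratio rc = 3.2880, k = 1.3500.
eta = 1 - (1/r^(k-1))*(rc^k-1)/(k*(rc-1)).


r^(k-1) = 2.7047
rc^k = 4.9872
eta = 0.5227 = 52.2741%

52.2741%


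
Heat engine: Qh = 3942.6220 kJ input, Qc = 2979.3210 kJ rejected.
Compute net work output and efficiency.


W = 3942.6220 - 2979.3210 = 963.3010 kJ
eta = 963.3010 / 3942.6220 = 0.2443 = 24.4330%

W = 963.3010 kJ, eta = 24.4330%


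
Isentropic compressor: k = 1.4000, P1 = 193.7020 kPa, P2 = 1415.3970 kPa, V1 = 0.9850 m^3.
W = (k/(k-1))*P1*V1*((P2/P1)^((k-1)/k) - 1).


(k-1)/k = 0.2857
(P2/P1)^exp = 1.7652
W = 3.5000 * 193.7020 * 0.9850 * (1.7652 - 1) = 510.9643 kJ

510.9643 kJ


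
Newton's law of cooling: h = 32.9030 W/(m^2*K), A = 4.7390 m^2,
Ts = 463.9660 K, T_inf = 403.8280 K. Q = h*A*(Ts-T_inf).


dT = 60.1380 K
Q = 32.9030 * 4.7390 * 60.1380 = 9377.1570 W

9377.1570 W


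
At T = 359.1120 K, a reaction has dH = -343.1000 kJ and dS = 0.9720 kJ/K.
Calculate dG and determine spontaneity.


T*dS = 359.1120 * 0.9720 = 349.0569 kJ
dG = -343.1000 - 349.0569 = -692.1569 kJ (spontaneous)

dG = -692.1569 kJ, spontaneous


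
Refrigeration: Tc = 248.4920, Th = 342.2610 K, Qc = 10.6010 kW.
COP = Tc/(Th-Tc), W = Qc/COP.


COP = 248.4920 / 93.7690 = 2.6500
W = 10.6010 / 2.6500 = 4.0003 kW

COP = 2.6500, W = 4.0003 kW


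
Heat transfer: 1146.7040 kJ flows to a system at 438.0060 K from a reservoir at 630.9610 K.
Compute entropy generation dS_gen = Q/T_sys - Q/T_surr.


dS_sys = 1146.7040/438.0060 = 2.6180 kJ/K
dS_surr = -1146.7040/630.9610 = -1.8174 kJ/K
dS_gen = 2.6180 - 1.8174 = 0.8006 kJ/K (irreversible)

dS_gen = 0.8006 kJ/K, irreversible


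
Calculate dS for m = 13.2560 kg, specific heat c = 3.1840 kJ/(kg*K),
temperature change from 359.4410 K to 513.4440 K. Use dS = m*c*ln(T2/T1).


T2/T1 = 1.4285
ln(T2/T1) = 0.3566
dS = 13.2560 * 3.1840 * 0.3566 = 15.0507 kJ/K

15.0507 kJ/K


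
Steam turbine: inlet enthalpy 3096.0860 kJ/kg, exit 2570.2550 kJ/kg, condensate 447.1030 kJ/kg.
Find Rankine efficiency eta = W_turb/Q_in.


W = 525.8310 kJ/kg
Q_in = 2648.9830 kJ/kg
eta = 0.1985 = 19.8503%

eta = 19.8503%


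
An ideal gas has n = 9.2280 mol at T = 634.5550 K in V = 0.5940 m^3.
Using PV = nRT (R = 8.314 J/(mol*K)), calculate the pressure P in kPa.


P = nRT/V = 9.2280 * 8.314 * 634.5550 / 0.5940
= 48684.0698 / 0.5940 = 81959.7135 Pa = 81.9597 kPa

81.9597 kPa


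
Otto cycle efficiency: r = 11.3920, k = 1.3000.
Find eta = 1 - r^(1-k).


r^(k-1) = 2.0748
eta = 1 - 1/2.0748 = 0.5180 = 51.8030%

51.8030%


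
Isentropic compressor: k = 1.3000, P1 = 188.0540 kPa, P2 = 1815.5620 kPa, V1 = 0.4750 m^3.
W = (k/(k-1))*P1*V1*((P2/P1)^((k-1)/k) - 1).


(k-1)/k = 0.2308
(P2/P1)^exp = 1.6875
W = 4.3333 * 188.0540 * 0.4750 * (1.6875 - 1) = 266.1179 kJ

266.1179 kJ


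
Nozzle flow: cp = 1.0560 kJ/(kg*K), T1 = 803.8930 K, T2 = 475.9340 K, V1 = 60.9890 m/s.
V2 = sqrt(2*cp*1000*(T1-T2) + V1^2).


dT = 327.9590 K
2*cp*1000*dT = 692649.4080
V1^2 = 3719.6581
V2 = sqrt(696369.0661) = 834.4873 m/s

834.4873 m/s


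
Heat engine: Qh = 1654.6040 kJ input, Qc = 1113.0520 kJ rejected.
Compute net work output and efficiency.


W = 1654.6040 - 1113.0520 = 541.5520 kJ
eta = 541.5520 / 1654.6040 = 0.3273 = 32.7300%

W = 541.5520 kJ, eta = 32.7300%


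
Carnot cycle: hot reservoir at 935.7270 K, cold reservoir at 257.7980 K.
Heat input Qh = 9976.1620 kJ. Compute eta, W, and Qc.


eta = 1 - 257.7980/935.7270 = 0.7245
W = 0.7245 * 9976.1620 = 7227.6738 kJ
Qc = 9976.1620 - 7227.6738 = 2748.4882 kJ

eta = 72.4494%, W = 7227.6738 kJ, Qc = 2748.4882 kJ


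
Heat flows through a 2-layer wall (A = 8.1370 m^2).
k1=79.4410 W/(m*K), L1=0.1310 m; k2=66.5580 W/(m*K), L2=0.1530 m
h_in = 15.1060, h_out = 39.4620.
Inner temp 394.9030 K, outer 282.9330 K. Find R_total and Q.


R_conv_in = 1/(15.1060*8.1370) = 0.0081
R_1 = 0.1310/(79.4410*8.1370) = 0.0002
R_2 = 0.1530/(66.5580*8.1370) = 0.0003
R_conv_out = 1/(39.4620*8.1370) = 0.0031
R_total = 0.0117 K/W
Q = 111.9700 / 0.0117 = 9541.5654 W

R_total = 0.0117 K/W, Q = 9541.5654 W


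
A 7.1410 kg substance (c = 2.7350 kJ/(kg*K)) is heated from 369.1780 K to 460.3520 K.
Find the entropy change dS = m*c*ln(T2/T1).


T2/T1 = 1.2470
ln(T2/T1) = 0.2207
dS = 7.1410 * 2.7350 * 0.2207 = 4.3107 kJ/K

4.3107 kJ/K


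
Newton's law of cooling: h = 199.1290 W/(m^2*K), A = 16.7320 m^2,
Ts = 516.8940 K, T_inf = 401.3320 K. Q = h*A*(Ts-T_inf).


dT = 115.5620 K
Q = 199.1290 * 16.7320 * 115.5620 = 385032.5257 W

385032.5257 W


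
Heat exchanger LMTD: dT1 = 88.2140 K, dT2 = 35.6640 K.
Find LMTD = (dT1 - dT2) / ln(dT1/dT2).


dT1/dT2 = 2.4735
ln(dT1/dT2) = 0.9056
LMTD = 52.5500 / 0.9056 = 58.0263 K

58.0263 K


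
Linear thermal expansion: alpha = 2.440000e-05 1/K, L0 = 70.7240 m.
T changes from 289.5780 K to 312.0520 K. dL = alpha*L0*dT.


dT = 22.4740 K
dL = 2.440000e-05 * 70.7240 * 22.4740 = 0.038783 m
L_final = 70.762783 m

dL = 0.038783 m


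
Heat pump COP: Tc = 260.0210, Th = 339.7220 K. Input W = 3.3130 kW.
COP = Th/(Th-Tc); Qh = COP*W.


COP = 339.7220 / 79.7010 = 4.2625
Qh = 4.2625 * 3.3130 = 14.1215 kW

COP = 4.2625, Qh = 14.1215 kW


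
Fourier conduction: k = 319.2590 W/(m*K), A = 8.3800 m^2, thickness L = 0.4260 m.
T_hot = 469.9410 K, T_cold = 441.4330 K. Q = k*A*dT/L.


dT = 28.5080 K
Q = 319.2590 * 8.3800 * 28.5080 / 0.4260 = 179037.6293 W

179037.6293 W


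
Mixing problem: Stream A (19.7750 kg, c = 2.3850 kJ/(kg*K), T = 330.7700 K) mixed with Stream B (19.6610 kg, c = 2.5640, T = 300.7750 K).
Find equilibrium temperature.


num = 30762.5391
den = 97.5742
Tf = 315.2734 K

315.2734 K


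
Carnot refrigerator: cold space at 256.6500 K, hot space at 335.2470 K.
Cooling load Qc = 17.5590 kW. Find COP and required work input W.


COP = 256.6500 / 78.5970 = 3.2654
W = 17.5590 / 3.2654 = 5.3773 kW

COP = 3.2654, W = 5.3773 kW


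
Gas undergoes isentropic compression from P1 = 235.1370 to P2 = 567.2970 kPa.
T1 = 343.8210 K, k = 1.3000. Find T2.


(k-1)/k = 0.2308
(P2/P1)^exp = 1.2254
T2 = 343.8210 * 1.2254 = 421.3075 K

421.3075 K


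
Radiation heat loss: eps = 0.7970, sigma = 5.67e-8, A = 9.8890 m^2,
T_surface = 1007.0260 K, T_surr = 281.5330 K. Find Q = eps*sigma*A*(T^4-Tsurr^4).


T^4 = 1.0284e+12
Tsurr^4 = 6.2823e+09
Q = 0.7970 * 5.67e-8 * 9.8890 * 1.0221e+12 = 456767.6579 W

456767.6579 W


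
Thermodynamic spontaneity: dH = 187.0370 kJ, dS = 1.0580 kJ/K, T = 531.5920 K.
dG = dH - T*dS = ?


T*dS = 531.5920 * 1.0580 = 562.4243 kJ
dG = 187.0370 - 562.4243 = -375.3873 kJ (spontaneous)

dG = -375.3873 kJ, spontaneous


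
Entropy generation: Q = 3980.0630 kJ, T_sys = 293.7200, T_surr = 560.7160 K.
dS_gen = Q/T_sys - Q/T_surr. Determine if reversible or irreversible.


dS_sys = 3980.0630/293.7200 = 13.5505 kJ/K
dS_surr = -3980.0630/560.7160 = -7.0982 kJ/K
dS_gen = 13.5505 - 7.0982 = 6.4524 kJ/K (irreversible)

dS_gen = 6.4524 kJ/K, irreversible


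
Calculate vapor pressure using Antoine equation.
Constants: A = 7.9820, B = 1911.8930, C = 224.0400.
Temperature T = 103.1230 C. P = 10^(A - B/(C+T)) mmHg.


C+T = 327.1630
B/(C+T) = 5.8439
log10(P) = 7.9820 - 5.8439 = 2.1381
P = 10^2.1381 = 137.4502 mmHg

137.4502 mmHg


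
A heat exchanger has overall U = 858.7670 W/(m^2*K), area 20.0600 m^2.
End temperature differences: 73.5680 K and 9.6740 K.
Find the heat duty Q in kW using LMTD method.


LMTD = 31.4940 K
Q = 858.7670 * 20.0600 * 31.4940 = 542542.6804 W = 542.5427 kW

542.5427 kW


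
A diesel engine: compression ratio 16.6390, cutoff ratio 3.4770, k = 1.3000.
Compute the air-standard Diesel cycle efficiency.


r^(k-1) = 2.3245
rc^k = 5.0532
eta = 0.4585 = 45.8511%

45.8511%


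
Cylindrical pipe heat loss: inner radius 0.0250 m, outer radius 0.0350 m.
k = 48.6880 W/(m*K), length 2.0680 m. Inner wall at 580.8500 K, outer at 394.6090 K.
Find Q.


dT = 186.2410 K
ln(ro/ri) = 0.3365
Q = 2*pi*48.6880*2.0680*186.2410 / 0.3365 = 350169.5658 W

350169.5658 W


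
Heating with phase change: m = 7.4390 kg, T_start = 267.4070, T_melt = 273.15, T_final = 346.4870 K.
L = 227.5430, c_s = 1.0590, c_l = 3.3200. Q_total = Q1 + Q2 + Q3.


Q1 (sensible, solid) = 7.4390 * 1.0590 * 5.7430 = 45.2428 kJ
Q2 (latent) = 7.4390 * 227.5430 = 1692.6924 kJ
Q3 (sensible, liquid) = 7.4390 * 3.3200 * 73.3370 = 1811.2391 kJ
Q_total = 3549.1743 kJ

3549.1743 kJ


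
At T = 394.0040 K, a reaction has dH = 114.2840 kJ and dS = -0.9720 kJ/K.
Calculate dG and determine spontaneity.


T*dS = 394.0040 * -0.9720 = -382.9719 kJ
dG = 114.2840 + 382.9719 = 497.2559 kJ (non-spontaneous)

dG = 497.2559 kJ, non-spontaneous


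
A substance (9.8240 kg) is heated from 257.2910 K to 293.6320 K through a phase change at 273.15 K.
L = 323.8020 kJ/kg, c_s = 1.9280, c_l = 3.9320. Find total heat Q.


Q1 (sensible, solid) = 9.8240 * 1.9280 * 15.8590 = 300.3801 kJ
Q2 (latent) = 9.8240 * 323.8020 = 3181.0308 kJ
Q3 (sensible, liquid) = 9.8240 * 3.9320 * 20.4820 = 791.1780 kJ
Q_total = 4272.5890 kJ

4272.5890 kJ


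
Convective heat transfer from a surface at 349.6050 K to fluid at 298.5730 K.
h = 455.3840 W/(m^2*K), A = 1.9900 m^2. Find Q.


dT = 51.0320 K
Q = 455.3840 * 1.9900 * 51.0320 = 46245.9210 W

46245.9210 W


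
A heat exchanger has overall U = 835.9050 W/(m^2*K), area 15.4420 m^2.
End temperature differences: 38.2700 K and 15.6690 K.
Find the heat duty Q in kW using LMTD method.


LMTD = 25.3096 K
Q = 835.9050 * 15.4420 * 25.3096 = 326697.1845 W = 326.6972 kW

326.6972 kW


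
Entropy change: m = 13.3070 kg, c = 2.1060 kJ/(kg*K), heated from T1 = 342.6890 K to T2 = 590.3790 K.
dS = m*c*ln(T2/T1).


T2/T1 = 1.7228
ln(T2/T1) = 0.5439
dS = 13.3070 * 2.1060 * 0.5439 = 15.2437 kJ/K

15.2437 kJ/K


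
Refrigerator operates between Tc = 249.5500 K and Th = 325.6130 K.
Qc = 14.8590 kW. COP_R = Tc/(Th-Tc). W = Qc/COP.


COP = 249.5500 / 76.0630 = 3.2808
W = 14.8590 / 3.2808 = 4.5290 kW

COP = 3.2808, W = 4.5290 kW


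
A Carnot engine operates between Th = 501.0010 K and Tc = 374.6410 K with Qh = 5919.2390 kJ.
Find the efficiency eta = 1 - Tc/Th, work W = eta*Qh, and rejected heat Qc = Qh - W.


eta = 1 - 374.6410/501.0010 = 0.2522
W = 0.2522 * 5919.2390 = 1492.9213 kJ
Qc = 5919.2390 - 1492.9213 = 4426.3177 kJ

eta = 25.2215%, W = 1492.9213 kJ, Qc = 4426.3177 kJ


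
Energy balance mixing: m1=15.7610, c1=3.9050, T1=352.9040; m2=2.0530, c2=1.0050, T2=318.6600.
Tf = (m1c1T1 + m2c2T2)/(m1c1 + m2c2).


num = 22377.5584
den = 63.6100
Tf = 351.7933 K

351.7933 K


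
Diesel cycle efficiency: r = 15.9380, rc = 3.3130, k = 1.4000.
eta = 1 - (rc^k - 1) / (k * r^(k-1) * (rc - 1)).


r^(k-1) = 3.0267
rc^k = 5.3495
eta = 0.5562 = 55.6230%

55.6230%


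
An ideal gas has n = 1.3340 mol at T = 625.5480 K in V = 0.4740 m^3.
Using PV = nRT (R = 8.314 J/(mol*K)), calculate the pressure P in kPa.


P = nRT/V = 1.3340 * 8.314 * 625.5480 / 0.4740
= 6937.8753 / 0.4740 = 14636.8677 Pa = 14.6369 kPa

14.6369 kPa


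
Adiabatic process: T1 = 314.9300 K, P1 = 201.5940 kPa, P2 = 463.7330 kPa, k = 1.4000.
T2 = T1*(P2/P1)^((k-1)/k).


(k-1)/k = 0.2857
(P2/P1)^exp = 1.2687
T2 = 314.9300 * 1.2687 = 399.5607 K

399.5607 K


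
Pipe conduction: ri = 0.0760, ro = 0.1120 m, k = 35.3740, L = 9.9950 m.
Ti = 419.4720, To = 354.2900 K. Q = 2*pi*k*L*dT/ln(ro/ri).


dT = 65.1820 K
ln(ro/ri) = 0.3878
Q = 2*pi*35.3740*9.9950*65.1820 / 0.3878 = 373426.6587 W

373426.6587 W


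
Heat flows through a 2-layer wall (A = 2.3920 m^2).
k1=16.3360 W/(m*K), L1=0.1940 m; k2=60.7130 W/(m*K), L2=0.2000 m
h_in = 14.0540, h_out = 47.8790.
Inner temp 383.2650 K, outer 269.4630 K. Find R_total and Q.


R_conv_in = 1/(14.0540*2.3920) = 0.0297
R_1 = 0.1940/(16.3360*2.3920) = 0.0050
R_2 = 0.2000/(60.7130*2.3920) = 0.0014
R_conv_out = 1/(47.8790*2.3920) = 0.0087
R_total = 0.0448 K/W
Q = 113.8020 / 0.0448 = 2539.0787 W

R_total = 0.0448 K/W, Q = 2539.0787 W


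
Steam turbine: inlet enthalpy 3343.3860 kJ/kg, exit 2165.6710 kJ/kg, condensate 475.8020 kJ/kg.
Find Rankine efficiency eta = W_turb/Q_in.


W = 1177.7150 kJ/kg
Q_in = 2867.5840 kJ/kg
eta = 0.4107 = 41.0699%

eta = 41.0699%


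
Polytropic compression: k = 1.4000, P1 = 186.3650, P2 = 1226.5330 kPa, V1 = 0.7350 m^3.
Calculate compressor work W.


(k-1)/k = 0.2857
(P2/P1)^exp = 1.7132
W = 3.5000 * 186.3650 * 0.7350 * (1.7132 - 1) = 341.9180 kJ

341.9180 kJ


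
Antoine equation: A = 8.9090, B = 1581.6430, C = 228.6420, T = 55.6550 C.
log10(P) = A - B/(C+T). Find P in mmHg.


C+T = 284.2970
B/(C+T) = 5.5633
log10(P) = 8.9090 - 5.5633 = 3.3457
P = 10^3.3457 = 2216.4223 mmHg

2216.4223 mmHg


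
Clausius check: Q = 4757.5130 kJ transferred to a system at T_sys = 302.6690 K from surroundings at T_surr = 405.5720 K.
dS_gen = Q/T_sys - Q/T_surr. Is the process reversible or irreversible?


dS_sys = 4757.5130/302.6690 = 15.7185 kJ/K
dS_surr = -4757.5130/405.5720 = -11.7304 kJ/K
dS_gen = 15.7185 - 11.7304 = 3.9882 kJ/K (irreversible)

dS_gen = 3.9882 kJ/K, irreversible


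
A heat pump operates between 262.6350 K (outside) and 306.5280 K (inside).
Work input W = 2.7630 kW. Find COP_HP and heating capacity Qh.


COP = 306.5280 / 43.8930 = 6.9835
Qh = 6.9835 * 2.7630 = 19.2955 kW

COP = 6.9835, Qh = 19.2955 kW


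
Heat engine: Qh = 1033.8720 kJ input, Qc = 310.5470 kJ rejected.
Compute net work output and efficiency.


W = 1033.8720 - 310.5470 = 723.3250 kJ
eta = 723.3250 / 1033.8720 = 0.6996 = 69.9627%

W = 723.3250 kJ, eta = 69.9627%


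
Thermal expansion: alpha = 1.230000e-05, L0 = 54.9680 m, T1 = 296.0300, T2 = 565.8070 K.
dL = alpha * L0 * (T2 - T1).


dT = 269.7770 K
dL = 1.230000e-05 * 54.9680 * 269.7770 = 0.182398 m
L_final = 55.150398 m

dL = 0.182398 m


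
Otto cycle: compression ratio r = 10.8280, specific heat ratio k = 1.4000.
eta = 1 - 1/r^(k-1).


r^(k-1) = 2.5931
eta = 1 - 1/2.5931 = 0.6144 = 61.4361%

61.4361%


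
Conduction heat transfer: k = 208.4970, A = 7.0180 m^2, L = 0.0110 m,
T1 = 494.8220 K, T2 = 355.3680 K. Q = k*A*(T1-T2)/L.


dT = 139.4540 K
Q = 208.4970 * 7.0180 * 139.4540 / 0.0110 = 1.8550e+07 W

1.8550e+07 W


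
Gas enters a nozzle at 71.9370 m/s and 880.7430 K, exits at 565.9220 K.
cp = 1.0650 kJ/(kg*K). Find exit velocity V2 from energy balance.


dT = 314.8210 K
2*cp*1000*dT = 670568.7300
V1^2 = 5174.9320
V2 = sqrt(675743.6620) = 822.0363 m/s

822.0363 m/s


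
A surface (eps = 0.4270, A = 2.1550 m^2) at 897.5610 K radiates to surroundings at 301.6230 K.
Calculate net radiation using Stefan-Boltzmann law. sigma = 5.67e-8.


T^4 = 6.4902e+11
Tsurr^4 = 8.2767e+09
Q = 0.4270 * 5.67e-8 * 2.1550 * 6.4074e+11 = 33430.2836 W

33430.2836 W


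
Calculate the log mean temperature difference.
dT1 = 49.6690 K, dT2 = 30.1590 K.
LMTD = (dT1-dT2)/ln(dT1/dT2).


dT1/dT2 = 1.6469
ln(dT1/dT2) = 0.4989
LMTD = 19.5100 / 0.4989 = 39.1062 K

39.1062 K


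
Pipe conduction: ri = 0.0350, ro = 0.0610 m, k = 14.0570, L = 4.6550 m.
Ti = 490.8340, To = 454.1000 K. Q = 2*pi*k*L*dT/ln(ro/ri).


dT = 36.7340 K
ln(ro/ri) = 0.5555
Q = 2*pi*14.0570*4.6550*36.7340 / 0.5555 = 27186.6806 W

27186.6806 W


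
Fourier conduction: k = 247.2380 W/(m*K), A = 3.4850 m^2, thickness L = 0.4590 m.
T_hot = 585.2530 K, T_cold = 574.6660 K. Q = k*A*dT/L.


dT = 10.5870 K
Q = 247.2380 * 3.4850 * 10.5870 / 0.4590 = 19873.6772 W

19873.6772 W


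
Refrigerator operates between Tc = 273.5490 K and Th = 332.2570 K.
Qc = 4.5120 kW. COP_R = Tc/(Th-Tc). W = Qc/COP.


COP = 273.5490 / 58.7080 = 4.6595
W = 4.5120 / 4.6595 = 0.9683 kW

COP = 4.6595, W = 0.9683 kW


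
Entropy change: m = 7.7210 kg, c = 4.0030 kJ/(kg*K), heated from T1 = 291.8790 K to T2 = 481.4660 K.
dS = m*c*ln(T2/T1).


T2/T1 = 1.6495
ln(T2/T1) = 0.5005
dS = 7.7210 * 4.0030 * 0.5005 = 15.4689 kJ/K

15.4689 kJ/K


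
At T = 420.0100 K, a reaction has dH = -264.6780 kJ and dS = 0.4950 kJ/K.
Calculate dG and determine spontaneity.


T*dS = 420.0100 * 0.4950 = 207.9049 kJ
dG = -264.6780 - 207.9049 = -472.5829 kJ (spontaneous)

dG = -472.5829 kJ, spontaneous


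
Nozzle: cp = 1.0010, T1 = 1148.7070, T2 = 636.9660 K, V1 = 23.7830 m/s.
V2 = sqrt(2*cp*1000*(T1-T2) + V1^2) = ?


dT = 511.7410 K
2*cp*1000*dT = 1024505.4820
V1^2 = 565.6311
V2 = sqrt(1025071.1131) = 1012.4580 m/s

1012.4580 m/s


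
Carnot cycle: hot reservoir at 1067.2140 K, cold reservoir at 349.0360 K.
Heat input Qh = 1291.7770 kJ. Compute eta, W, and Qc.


eta = 1 - 349.0360/1067.2140 = 0.6729
W = 0.6729 * 1291.7770 = 869.2969 kJ
Qc = 1291.7770 - 869.2969 = 422.4801 kJ

eta = 67.2947%, W = 869.2969 kJ, Qc = 422.4801 kJ


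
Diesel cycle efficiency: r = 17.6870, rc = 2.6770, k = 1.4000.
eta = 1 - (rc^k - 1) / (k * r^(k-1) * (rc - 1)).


r^(k-1) = 3.1555
rc^k = 3.9692
eta = 0.5992 = 59.9204%

59.9204%


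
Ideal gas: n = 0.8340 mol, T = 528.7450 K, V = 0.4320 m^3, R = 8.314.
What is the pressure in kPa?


P = nRT/V = 0.8340 * 8.314 * 528.7450 / 0.4320
= 3666.2523 / 0.4320 = 8486.6951 Pa = 8.4867 kPa

8.4867 kPa


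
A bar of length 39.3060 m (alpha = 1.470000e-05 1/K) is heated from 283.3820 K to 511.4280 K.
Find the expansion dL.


dT = 228.0460 K
dL = 1.470000e-05 * 39.3060 * 228.0460 = 0.131765 m
L_final = 39.437765 m

dL = 0.131765 m


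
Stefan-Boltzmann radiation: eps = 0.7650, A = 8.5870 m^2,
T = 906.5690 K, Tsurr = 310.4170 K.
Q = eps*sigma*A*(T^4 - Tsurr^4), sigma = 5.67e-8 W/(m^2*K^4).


T^4 = 6.7547e+11
Tsurr^4 = 9.2850e+09
Q = 0.7650 * 5.67e-8 * 8.5870 * 6.6618e+11 = 248129.3634 W

248129.3634 W


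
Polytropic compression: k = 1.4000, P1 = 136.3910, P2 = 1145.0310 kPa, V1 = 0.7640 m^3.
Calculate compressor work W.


(k-1)/k = 0.2857
(P2/P1)^exp = 1.8366
W = 3.5000 * 136.3910 * 0.7640 * (1.8366 - 1) = 305.1074 kJ

305.1074 kJ


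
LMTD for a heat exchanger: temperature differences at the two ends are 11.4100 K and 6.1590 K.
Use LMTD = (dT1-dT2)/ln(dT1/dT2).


dT1/dT2 = 1.8526
ln(dT1/dT2) = 0.6166
LMTD = 5.2510 / 0.6166 = 8.5164 K

8.5164 K


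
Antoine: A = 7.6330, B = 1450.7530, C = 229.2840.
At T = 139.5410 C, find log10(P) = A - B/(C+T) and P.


C+T = 368.8250
B/(C+T) = 3.9334
log10(P) = 7.6330 - 3.9334 = 3.6996
P = 10^3.6996 = 5006.7349 mmHg

5006.7349 mmHg


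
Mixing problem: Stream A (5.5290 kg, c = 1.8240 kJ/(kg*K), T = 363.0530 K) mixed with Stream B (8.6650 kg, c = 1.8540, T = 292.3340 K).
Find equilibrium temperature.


num = 8357.6711
den = 26.1498
Tf = 319.6074 K

319.6074 K


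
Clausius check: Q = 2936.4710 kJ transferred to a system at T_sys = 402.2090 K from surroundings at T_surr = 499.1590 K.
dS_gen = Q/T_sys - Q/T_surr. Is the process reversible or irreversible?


dS_sys = 2936.4710/402.2090 = 7.3009 kJ/K
dS_surr = -2936.4710/499.1590 = -5.8828 kJ/K
dS_gen = 7.3009 - 5.8828 = 1.4180 kJ/K (irreversible)

dS_gen = 1.4180 kJ/K, irreversible


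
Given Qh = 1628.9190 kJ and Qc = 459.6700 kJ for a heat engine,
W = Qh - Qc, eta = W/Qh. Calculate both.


W = 1628.9190 - 459.6700 = 1169.2490 kJ
eta = 1169.2490 / 1628.9190 = 0.7178 = 71.7807%

W = 1169.2490 kJ, eta = 71.7807%


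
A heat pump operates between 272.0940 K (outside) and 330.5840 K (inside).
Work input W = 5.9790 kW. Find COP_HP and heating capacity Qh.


COP = 330.5840 / 58.4900 = 5.6520
Qh = 5.6520 * 5.9790 = 33.7932 kW

COP = 5.6520, Qh = 33.7932 kW


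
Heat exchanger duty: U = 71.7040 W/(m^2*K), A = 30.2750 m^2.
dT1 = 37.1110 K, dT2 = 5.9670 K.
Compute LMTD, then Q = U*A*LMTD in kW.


LMTD = 17.0403 K
Q = 71.7040 * 30.2750 * 17.0403 = 36991.7050 W = 36.9917 kW

36.9917 kW
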